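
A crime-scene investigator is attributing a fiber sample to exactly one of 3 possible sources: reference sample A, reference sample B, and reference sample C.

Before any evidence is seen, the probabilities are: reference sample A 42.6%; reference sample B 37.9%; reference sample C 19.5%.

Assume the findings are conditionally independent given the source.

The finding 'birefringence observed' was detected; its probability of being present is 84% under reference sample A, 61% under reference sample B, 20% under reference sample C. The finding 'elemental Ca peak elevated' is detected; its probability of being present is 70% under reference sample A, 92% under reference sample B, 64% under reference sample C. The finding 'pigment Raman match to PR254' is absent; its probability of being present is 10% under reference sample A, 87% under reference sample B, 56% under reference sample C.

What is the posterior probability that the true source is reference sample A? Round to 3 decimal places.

By Bayes' rule with conditional independence, the unnormalized weight for each hypothesis is prior × ∏ likelihoods (using 1 − P(present | H) for each absent finding):
  reference sample A: 0.426 × 0.84 × 0.70 × (1 − 0.10) = 0.22544
  reference sample B: 0.379 × 0.61 × 0.92 × (1 − 0.87) = 0.02765
  reference sample C: 0.195 × 0.20 × 0.64 × (1 − 0.56) = 0.010982
Marginal likelihood of the evidence = 0.26407.
P(reference sample A | evidence) = 0.22544 / 0.26407 ≈ 0.854.

0.854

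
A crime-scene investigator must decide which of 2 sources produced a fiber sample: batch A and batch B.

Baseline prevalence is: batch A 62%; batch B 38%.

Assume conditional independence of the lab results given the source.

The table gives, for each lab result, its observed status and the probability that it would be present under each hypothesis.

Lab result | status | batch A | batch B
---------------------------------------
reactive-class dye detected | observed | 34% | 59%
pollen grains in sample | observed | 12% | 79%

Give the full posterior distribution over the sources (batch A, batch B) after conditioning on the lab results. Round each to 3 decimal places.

For each hypothesis, the unnormalized posterior weight is prior × product of the lab result likelihoods:
  batch A: 0.62 × 0.34 × 0.12 = 0.025296
  batch B: 0.38 × 0.59 × 0.79 = 0.17712
Marginal likelihood of the evidence = 0.20241.
P(batch A | evidence) = 0.025296 / 0.20241 ≈ 0.125
P(batch B | evidence) = 0.17712 / 0.20241 ≈ 0.875

0.125, 0.875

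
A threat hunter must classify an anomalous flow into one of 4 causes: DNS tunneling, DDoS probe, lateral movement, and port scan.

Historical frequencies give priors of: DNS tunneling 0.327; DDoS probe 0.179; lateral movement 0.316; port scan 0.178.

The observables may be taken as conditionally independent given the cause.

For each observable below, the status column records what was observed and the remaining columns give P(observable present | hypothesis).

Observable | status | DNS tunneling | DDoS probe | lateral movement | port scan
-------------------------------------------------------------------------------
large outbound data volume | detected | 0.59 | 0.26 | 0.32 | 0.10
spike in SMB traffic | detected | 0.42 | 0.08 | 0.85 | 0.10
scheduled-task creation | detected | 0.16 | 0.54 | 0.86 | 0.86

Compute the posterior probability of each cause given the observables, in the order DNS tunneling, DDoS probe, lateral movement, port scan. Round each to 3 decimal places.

0.143, 0.022, 0.817, 0.017

By Bayes' rule with conditional independence, the unnormalized weight for each hypothesis is prior × ∏ likelihoods:
  DNS tunneling: 0.327 × 0.59 × 0.42 × 0.16 = 0.012965
  DDoS probe: 0.179 × 0.26 × 0.08 × 0.54 = 0.0020105
  lateral movement: 0.316 × 0.32 × 0.85 × 0.86 = 0.073919
  port scan: 0.178 × 0.10 × 0.10 × 0.86 = 0.0015308
Normalizing constant Z = 0.012965 + 0.0020105 + 0.073919 + 0.0015308 = 0.090425.
P(DNS tunneling | evidence) = 0.012965 / 0.090425 ≈ 0.143
P(DDoS probe | evidence) = 0.0020105 / 0.090425 ≈ 0.022
P(lateral movement | evidence) = 0.073919 / 0.090425 ≈ 0.817
P(port scan | evidence) = 0.0015308 / 0.090425 ≈ 0.017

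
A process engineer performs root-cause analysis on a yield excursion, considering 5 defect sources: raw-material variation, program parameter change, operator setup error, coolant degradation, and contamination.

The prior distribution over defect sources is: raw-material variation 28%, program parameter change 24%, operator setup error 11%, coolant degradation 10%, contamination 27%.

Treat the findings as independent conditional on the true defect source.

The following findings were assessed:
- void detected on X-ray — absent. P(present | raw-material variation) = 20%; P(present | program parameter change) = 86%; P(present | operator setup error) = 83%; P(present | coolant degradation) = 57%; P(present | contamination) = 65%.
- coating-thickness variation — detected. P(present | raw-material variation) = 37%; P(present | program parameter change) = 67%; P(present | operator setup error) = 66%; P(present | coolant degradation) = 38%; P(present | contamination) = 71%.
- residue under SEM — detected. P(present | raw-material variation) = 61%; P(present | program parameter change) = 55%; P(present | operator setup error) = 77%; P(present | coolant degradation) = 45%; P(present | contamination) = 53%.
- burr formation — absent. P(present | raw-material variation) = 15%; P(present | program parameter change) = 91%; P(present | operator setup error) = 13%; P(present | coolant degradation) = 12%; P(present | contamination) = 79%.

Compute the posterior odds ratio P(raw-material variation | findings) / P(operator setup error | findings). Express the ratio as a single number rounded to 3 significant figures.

The normalizing constant cancels in an odds ratio, so compute prior × likelihood for the two hypotheses only (using 1 − P(present | H) for each absent finding):
  raw-material variation: 0.28 × (1 − 0.20) × 0.37 × 0.61 × (1 − 0.15) = 0.042973
  operator setup error: 0.11 × (1 − 0.83) × 0.66 × 0.77 × (1 − 0.13) = 0.0082679
Posterior odds = 0.042973 / 0.0082679 ≈ 5.20.

5.20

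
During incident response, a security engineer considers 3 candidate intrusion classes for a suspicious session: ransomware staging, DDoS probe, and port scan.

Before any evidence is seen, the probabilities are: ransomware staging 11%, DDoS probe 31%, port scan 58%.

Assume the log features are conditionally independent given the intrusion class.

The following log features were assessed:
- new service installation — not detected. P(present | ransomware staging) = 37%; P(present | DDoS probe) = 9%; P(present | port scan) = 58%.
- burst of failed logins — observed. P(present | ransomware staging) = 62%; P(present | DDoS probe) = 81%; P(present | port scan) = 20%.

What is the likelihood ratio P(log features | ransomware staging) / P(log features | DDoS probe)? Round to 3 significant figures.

The Bayes factor is the ratio of the joint likelihoods of the log feature pattern under the two hypotheses (using 1 − P(present | H) for each absent log feature).
  ransomware staging: (1 − 0.37) × 0.62 = 0.3906
  DDoS probe: (1 − 0.09) × 0.81 = 0.7371
Bayes factor = 0.3906 / 0.7371 ≈ 0.530

0.530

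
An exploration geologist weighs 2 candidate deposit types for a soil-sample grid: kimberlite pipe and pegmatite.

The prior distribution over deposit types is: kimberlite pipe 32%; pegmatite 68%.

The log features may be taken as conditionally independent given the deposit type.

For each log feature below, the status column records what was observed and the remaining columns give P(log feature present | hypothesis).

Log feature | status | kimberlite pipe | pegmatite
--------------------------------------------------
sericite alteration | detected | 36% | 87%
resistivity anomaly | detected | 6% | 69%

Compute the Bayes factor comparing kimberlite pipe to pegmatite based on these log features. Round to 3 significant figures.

Joint likelihood of the log feature pattern under each hypothesis:
  kimberlite pipe: 0.36 × 0.06 = 0.0216
  pegmatite: 0.87 × 0.69 = 0.6003
Bayes factor = 0.0216 / 0.6003 ≈ 0.0360

0.0360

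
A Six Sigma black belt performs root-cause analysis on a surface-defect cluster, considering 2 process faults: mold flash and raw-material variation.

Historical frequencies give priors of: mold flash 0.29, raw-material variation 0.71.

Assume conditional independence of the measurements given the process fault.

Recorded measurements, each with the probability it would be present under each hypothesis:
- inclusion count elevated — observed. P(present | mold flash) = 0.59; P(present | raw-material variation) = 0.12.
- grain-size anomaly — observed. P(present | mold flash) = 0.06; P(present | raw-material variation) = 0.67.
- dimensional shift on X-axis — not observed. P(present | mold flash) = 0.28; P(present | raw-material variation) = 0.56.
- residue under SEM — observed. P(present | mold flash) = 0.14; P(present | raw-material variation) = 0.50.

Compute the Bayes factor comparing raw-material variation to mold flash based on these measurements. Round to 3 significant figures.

Joint likelihood of the measurement pattern under each hypothesis (using 1 − P(present | H) for each absent measurement):
  raw-material variation: 0.12 × 0.67 × (1 − 0.56) × 0.50 = 0.017688
  mold flash: 0.59 × 0.06 × (1 − 0.28) × 0.14 = 0.0035683
Bayes factor = 0.017688 / 0.0035683 ≈ 4.96

4.96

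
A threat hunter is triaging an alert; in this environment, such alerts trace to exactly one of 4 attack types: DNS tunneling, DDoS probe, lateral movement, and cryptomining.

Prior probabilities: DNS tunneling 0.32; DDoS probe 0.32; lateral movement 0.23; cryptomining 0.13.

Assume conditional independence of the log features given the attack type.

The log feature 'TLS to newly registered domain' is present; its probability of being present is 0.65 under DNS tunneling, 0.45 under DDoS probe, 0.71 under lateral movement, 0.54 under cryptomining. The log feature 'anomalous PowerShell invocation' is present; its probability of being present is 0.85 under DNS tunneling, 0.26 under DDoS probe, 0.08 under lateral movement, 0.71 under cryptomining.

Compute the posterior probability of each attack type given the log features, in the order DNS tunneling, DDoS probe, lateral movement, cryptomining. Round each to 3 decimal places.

Multiply each prior by the joint likelihood of the log feature pattern:
  DNS tunneling: 0.32 × 0.65 × 0.85 = 0.1768
  DDoS probe: 0.32 × 0.45 × 0.26 = 0.03744
  lateral movement: 0.23 × 0.71 × 0.08 = 0.013064
  cryptomining: 0.13 × 0.54 × 0.71 = 0.049842
Normalizing constant Z = 0.1768 + 0.03744 + 0.013064 + 0.049842 = 0.27715.
P(DNS tunneling | evidence) = 0.1768 / 0.27715 ≈ 0.638
P(DDoS probe | evidence) = 0.03744 / 0.27715 ≈ 0.135
P(lateral movement | evidence) = 0.013064 / 0.27715 ≈ 0.047
P(cryptomining | evidence) = 0.049842 / 0.27715 ≈ 0.180

0.638, 0.135, 0.047, 0.180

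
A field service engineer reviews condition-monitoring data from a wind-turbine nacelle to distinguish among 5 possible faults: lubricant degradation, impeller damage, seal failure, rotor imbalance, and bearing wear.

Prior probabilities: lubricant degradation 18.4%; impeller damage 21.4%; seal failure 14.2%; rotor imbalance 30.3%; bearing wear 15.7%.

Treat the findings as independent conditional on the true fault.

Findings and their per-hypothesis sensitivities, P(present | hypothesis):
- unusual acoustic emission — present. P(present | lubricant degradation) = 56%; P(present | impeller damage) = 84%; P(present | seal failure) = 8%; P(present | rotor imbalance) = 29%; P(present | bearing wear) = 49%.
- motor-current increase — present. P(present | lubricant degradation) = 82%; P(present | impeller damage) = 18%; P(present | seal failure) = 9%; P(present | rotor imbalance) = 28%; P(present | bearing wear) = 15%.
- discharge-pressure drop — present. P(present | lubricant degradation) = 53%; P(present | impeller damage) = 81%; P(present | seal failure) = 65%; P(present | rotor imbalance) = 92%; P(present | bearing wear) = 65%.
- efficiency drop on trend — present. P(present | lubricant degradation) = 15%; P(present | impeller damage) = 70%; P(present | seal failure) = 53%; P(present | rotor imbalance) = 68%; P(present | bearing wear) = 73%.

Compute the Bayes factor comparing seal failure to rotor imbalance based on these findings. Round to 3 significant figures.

0.0488

Take the product of per-finding likelihoods under each hypothesis, then divide.
  seal failure: 0.08 × 0.09 × 0.65 × 0.53 = 0.0024804
  rotor imbalance: 0.29 × 0.28 × 0.92 × 0.68 = 0.050799
Bayes factor = 0.0024804 / 0.050799 ≈ 0.0488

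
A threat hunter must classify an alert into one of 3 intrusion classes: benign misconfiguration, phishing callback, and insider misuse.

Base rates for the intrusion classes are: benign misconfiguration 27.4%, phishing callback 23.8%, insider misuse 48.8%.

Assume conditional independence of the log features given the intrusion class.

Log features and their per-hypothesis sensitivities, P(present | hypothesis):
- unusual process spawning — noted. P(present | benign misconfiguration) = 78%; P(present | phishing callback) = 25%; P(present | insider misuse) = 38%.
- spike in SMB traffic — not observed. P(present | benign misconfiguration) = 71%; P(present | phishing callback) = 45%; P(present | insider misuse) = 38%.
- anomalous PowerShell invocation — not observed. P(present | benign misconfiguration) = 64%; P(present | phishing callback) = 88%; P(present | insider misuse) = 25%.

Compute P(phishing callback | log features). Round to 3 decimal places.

0.035

For each hypothesis, the unnormalized posterior weight is prior × product of the log feature likelihoods (using 1 − P(present | H) for each absent log feature):
  benign misconfiguration: 0.274 × 0.78 × (1 − 0.71) × (1 − 0.64) = 0.022312
  phishing callback: 0.238 × 0.25 × (1 − 0.45) × (1 − 0.88) = 0.003927
  insider misuse: 0.488 × 0.38 × (1 − 0.38) × (1 − 0.25) = 0.08623
The unnormalized weights sum to 0.11247.
P(phishing callback | evidence) = 0.003927 / 0.11247 ≈ 0.035.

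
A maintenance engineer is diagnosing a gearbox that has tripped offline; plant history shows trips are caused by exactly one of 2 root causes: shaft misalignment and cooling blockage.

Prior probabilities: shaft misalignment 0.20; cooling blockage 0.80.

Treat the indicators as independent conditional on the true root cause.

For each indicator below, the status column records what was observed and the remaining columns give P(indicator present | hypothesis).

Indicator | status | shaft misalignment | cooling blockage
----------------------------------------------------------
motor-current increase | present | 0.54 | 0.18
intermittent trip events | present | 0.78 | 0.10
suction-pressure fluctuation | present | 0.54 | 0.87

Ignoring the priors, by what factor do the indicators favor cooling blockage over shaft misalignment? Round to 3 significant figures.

0.0689

Take the product of per-indicator likelihoods under each hypothesis, then divide.
  cooling blockage: 0.18 × 0.10 × 0.87 = 0.01566
  shaft misalignment: 0.54 × 0.78 × 0.54 = 0.22745
Bayes factor = 0.01566 / 0.22745 ≈ 0.0689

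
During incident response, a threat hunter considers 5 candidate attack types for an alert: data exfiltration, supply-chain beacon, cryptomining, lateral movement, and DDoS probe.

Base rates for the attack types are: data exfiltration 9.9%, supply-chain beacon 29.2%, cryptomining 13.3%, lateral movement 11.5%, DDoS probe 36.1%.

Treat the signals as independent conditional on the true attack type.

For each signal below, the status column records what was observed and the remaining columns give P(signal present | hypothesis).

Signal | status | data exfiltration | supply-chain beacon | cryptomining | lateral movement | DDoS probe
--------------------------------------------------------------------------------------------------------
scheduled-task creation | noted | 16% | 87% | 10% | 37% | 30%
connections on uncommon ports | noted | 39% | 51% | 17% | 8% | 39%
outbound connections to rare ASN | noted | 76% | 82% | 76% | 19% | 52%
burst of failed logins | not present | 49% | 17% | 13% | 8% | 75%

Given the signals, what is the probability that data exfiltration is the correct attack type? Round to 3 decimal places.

0.024

Multiply each prior by the joint likelihood of the signal pattern (using 1 − P(present | H) for each absent signal):
  data exfiltration: 0.099 × 0.16 × 0.39 × 0.76 × (1 − 0.49) = 0.0023944
  supply-chain beacon: 0.292 × 0.87 × 0.51 × 0.82 × (1 − 0.17) = 0.088179
  cryptomining: 0.133 × 0.10 × 0.17 × 0.76 × (1 − 0.13) = 0.001495
  lateral movement: 0.115 × 0.37 × 0.08 × 0.19 × (1 − 0.08) = 0.00059502
  DDoS probe: 0.361 × 0.30 × 0.39 × 0.52 × (1 − 0.75) = 0.0054908
Marginal likelihood of the evidence = 0.098154.
P(data exfiltration | evidence) = 0.0023944 / 0.098154 ≈ 0.024.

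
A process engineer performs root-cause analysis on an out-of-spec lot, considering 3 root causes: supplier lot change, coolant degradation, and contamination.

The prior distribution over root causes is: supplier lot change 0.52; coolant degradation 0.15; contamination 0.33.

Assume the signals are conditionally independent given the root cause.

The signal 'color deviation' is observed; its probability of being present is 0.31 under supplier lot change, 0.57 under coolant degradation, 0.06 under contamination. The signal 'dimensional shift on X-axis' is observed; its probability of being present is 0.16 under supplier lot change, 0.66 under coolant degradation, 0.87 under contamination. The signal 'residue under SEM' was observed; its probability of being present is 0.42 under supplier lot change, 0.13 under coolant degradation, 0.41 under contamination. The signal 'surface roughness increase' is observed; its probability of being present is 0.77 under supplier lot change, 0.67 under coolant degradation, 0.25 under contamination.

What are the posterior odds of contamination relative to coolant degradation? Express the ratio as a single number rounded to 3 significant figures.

Posterior odds equal prior odds times the likelihood ratio; only the two competing hypotheses matter.
  contamination: 0.33 × 0.06 × 0.87 × 0.41 × 0.25 = 0.0017657
  coolant degradation: 0.15 × 0.57 × 0.66 × 0.13 × 0.67 = 0.0049151
Posterior odds = 0.0017657 / 0.0049151 ≈ 0.359.

0.359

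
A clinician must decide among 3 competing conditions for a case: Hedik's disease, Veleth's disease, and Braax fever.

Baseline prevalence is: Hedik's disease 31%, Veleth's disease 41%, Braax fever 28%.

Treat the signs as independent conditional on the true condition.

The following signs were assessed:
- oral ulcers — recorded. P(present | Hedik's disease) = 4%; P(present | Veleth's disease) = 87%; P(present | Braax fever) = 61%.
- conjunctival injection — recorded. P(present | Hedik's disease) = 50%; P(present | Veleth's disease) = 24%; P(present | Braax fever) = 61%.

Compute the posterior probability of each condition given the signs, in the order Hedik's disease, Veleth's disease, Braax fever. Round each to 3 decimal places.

0.032, 0.437, 0.532

For each hypothesis, the unnormalized posterior weight is prior × product of the sign likelihoods:
  Hedik's disease: 0.31 × 0.04 × 0.50 = 0.0062
  Veleth's disease: 0.41 × 0.87 × 0.24 = 0.085608
  Braax fever: 0.28 × 0.61 × 0.61 = 0.10419
Normalizing constant Z = 0.0062 + 0.085608 + 0.10419 = 0.196.
P(Hedik's disease | evidence) = 0.0062 / 0.196 ≈ 0.032
P(Veleth's disease | evidence) = 0.085608 / 0.196 ≈ 0.437
P(Braax fever | evidence) = 0.10419 / 0.196 ≈ 0.532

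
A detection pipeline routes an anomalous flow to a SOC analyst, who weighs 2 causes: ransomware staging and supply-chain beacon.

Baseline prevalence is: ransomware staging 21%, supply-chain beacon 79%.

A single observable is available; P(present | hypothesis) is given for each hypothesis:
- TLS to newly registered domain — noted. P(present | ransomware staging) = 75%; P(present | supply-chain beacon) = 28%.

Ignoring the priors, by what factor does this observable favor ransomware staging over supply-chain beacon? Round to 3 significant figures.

2.68

Likelihood of this observable under each hypothesis:
  ransomware staging: 0.75
  supply-chain beacon: 0.28
Bayes factor = 0.75 / 0.28 ≈ 2.68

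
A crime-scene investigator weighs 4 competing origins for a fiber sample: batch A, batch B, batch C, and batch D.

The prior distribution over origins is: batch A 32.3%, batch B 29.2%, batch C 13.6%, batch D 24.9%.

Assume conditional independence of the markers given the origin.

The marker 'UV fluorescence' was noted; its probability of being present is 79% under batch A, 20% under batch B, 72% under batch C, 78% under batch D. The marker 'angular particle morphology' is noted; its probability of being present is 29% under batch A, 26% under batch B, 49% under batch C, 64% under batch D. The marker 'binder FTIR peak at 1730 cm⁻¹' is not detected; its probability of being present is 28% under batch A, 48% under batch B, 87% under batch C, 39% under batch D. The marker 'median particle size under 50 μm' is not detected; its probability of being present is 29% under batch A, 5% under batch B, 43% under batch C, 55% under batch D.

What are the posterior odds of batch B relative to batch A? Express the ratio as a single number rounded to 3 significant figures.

0.198

Unnormalized posterior weight (prior times the marker likelihoods) for each of the two hypotheses (using 1 − P(present | H) for each absent marker):
  batch B: 0.292 × 0.20 × 0.26 × (1 − 0.48) × (1 − 0.05) = 0.0075009
  batch A: 0.323 × 0.79 × 0.29 × (1 − 0.28) × (1 − 0.29) = 0.037828
Odds(batch B : batch A) = 0.0075009 / 0.037828 ≈ 0.198.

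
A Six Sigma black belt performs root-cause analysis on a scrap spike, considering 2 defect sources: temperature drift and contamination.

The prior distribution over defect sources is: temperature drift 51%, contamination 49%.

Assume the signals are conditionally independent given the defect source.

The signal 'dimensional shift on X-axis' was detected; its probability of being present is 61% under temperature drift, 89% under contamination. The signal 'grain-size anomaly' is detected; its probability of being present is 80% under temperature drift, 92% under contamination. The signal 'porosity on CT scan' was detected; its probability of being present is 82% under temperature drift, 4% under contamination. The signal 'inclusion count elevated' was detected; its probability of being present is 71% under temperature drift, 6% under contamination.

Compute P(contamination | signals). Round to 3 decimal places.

By Bayes' rule with conditional independence, the unnormalized weight for each hypothesis is prior × ∏ likelihoods:
  temperature drift: 0.51 × 0.61 × 0.80 × 0.82 × 0.71 = 0.1449
  contamination: 0.49 × 0.89 × 0.92 × 0.04 × 0.06 = 0.00096291
Normalizing constant Z = 0.1449 + 0.00096291 = 0.14586.
P(contamination | evidence) = 0.00096291 / 0.14586 ≈ 0.007.

0.007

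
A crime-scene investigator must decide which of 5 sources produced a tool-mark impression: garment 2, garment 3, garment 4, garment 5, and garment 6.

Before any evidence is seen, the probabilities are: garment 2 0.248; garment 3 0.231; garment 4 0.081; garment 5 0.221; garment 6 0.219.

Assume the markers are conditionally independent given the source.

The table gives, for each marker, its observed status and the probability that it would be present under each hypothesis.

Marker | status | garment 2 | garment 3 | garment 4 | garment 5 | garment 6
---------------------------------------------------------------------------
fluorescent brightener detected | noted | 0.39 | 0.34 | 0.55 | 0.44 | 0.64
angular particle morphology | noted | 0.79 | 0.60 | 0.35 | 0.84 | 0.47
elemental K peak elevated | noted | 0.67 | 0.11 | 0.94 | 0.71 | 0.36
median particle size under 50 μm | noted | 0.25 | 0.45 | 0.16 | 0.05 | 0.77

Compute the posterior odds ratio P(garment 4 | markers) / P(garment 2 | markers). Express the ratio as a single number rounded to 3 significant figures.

0.183

The normalizing constant cancels in an odds ratio, so compute prior × likelihood for the two hypotheses only:
  garment 4: 0.081 × 0.55 × 0.35 × 0.94 × 0.16 = 0.0023451
  garment 2: 0.248 × 0.39 × 0.79 × 0.67 × 0.25 = 0.012798
Odds(garment 4 : garment 2) = 0.0023451 / 0.012798 ≈ 0.183.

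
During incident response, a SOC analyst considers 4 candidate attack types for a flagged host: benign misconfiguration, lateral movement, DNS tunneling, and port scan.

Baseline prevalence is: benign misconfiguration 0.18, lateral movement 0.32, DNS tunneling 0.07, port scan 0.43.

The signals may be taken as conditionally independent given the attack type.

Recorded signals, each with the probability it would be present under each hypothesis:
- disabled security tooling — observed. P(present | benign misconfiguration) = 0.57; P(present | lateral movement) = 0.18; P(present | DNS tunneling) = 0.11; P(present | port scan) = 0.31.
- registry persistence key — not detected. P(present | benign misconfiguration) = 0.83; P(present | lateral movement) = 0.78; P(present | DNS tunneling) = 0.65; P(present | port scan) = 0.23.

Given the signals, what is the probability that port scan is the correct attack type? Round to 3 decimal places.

0.758

By Bayes' rule with conditional independence, the unnormalized weight for each hypothesis is prior × ∏ likelihoods (using 1 − P(present | H) for each absent signal):
  benign misconfiguration: 0.18 × 0.57 × (1 − 0.83) = 0.017442
  lateral movement: 0.32 × 0.18 × (1 − 0.78) = 0.012672
  DNS tunneling: 0.07 × 0.11 × (1 − 0.65) = 0.002695
  port scan: 0.43 × 0.31 × (1 − 0.23) = 0.10264
Marginal likelihood of the evidence = 0.13545.
P(port scan | evidence) = 0.10264 / 0.13545 ≈ 0.758.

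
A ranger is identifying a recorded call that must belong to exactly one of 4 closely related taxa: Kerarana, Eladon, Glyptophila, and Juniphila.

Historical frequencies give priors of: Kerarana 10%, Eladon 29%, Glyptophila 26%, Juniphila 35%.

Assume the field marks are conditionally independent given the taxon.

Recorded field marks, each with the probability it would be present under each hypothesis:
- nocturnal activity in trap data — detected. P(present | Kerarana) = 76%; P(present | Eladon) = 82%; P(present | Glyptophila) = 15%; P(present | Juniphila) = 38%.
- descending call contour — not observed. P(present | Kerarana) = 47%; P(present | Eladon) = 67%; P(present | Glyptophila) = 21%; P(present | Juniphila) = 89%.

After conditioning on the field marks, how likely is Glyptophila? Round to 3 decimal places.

0.188

For each hypothesis, the unnormalized posterior weight is prior × product of the field mark likelihoods (using 1 − P(present | H) for each absent field mark):
  Kerarana: 0.10 × 0.76 × (1 − 0.47) = 0.04028
  Eladon: 0.29 × 0.82 × (1 − 0.67) = 0.078474
  Glyptophila: 0.26 × 0.15 × (1 − 0.21) = 0.03081
  Juniphila: 0.35 × 0.38 × (1 − 0.89) = 0.01463
Normalizing constant Z = 0.04028 + 0.078474 + 0.03081 + 0.01463 = 0.16419.
P(Glyptophila | evidence) = 0.03081 / 0.16419 ≈ 0.188.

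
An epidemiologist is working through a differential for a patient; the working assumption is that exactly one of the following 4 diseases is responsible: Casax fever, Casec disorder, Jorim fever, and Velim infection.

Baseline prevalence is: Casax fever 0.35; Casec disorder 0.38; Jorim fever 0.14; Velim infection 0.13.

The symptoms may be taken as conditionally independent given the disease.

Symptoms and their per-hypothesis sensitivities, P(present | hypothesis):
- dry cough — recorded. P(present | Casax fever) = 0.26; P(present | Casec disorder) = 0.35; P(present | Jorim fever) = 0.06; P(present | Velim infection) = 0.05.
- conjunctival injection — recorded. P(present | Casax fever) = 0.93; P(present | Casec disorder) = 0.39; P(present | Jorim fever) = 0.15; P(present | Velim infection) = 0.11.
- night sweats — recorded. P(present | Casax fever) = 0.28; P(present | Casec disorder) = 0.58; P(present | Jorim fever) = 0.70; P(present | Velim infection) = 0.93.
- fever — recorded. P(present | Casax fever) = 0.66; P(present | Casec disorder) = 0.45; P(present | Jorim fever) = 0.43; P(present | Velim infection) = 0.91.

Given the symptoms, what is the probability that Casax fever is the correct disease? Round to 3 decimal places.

For each hypothesis, the unnormalized posterior weight is prior × product of the symptom likelihoods:
  Casax fever: 0.35 × 0.26 × 0.93 × 0.28 × 0.66 = 0.01564
  Casec disorder: 0.38 × 0.35 × 0.39 × 0.58 × 0.45 = 0.013538
  Jorim fever: 0.14 × 0.06 × 0.15 × 0.70 × 0.43 = 0.00037926
  Velim infection: 0.13 × 0.05 × 0.11 × 0.93 × 0.91 = 0.0006051
Normalizing constant Z = 0.01564 + 0.013538 + 0.00037926 + 0.0006051 = 0.030162.
P(Casax fever | evidence) = 0.01564 / 0.030162 ≈ 0.519.

0.519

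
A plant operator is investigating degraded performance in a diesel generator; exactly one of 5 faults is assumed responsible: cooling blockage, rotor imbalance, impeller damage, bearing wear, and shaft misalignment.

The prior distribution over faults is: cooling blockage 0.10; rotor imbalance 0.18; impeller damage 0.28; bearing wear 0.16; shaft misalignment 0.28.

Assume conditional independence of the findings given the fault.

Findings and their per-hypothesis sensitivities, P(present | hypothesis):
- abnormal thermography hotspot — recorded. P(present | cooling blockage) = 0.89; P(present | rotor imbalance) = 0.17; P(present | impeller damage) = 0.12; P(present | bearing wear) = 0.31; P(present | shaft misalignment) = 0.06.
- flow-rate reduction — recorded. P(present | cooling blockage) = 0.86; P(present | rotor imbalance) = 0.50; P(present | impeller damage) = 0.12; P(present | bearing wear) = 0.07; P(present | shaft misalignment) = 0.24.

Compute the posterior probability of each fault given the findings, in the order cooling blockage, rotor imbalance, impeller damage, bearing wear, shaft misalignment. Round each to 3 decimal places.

Multiply each prior by the joint likelihood of the evidence pattern:
  cooling blockage: 0.10 × 0.89 × 0.86 = 0.07654
  rotor imbalance: 0.18 × 0.17 × 0.50 = 0.0153
  impeller damage: 0.28 × 0.12 × 0.12 = 0.004032
  bearing wear: 0.16 × 0.31 × 0.07 = 0.003472
  shaft misalignment: 0.28 × 0.06 × 0.24 = 0.004032
Normalizing constant Z = 0.07654 + 0.0153 + 0.004032 + 0.003472 + 0.004032 = 0.10338.
P(cooling blockage | evidence) = 0.07654 / 0.10338 ≈ 0.740
P(rotor imbalance | evidence) = 0.0153 / 0.10338 ≈ 0.148
P(impeller damage | evidence) = 0.004032 / 0.10338 ≈ 0.039
P(bearing wear | evidence) = 0.003472 / 0.10338 ≈ 0.034
P(shaft misalignment | evidence) = 0.004032 / 0.10338 ≈ 0.039

0.740, 0.148, 0.039, 0.034, 0.039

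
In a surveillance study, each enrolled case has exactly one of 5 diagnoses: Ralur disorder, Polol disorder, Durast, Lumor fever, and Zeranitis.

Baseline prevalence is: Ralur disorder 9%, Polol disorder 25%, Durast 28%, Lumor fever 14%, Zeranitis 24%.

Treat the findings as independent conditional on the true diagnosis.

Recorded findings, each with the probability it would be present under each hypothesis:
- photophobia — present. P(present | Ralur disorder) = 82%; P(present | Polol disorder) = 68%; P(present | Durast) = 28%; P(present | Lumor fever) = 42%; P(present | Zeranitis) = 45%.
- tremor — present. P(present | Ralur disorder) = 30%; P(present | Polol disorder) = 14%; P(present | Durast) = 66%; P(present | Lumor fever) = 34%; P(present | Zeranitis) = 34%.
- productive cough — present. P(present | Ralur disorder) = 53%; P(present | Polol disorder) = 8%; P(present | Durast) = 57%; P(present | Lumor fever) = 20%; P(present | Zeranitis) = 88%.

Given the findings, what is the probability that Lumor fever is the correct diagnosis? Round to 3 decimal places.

0.050

By Bayes' rule with conditional independence, the unnormalized weight for each hypothesis is prior × ∏ likelihoods:
  Ralur disorder: 0.09 × 0.82 × 0.30 × 0.53 = 0.011734
  Polol disorder: 0.25 × 0.68 × 0.14 × 0.08 = 0.001904
  Durast: 0.28 × 0.28 × 0.66 × 0.57 = 0.029494
  Lumor fever: 0.14 × 0.42 × 0.34 × 0.20 = 0.0039984
  Zeranitis: 0.24 × 0.45 × 0.34 × 0.88 = 0.032314
Normalizing constant Z = 0.011734 + 0.001904 + 0.029494 + 0.0039984 + 0.032314 = 0.079444.
P(Lumor fever | evidence) = 0.0039984 / 0.079444 ≈ 0.050.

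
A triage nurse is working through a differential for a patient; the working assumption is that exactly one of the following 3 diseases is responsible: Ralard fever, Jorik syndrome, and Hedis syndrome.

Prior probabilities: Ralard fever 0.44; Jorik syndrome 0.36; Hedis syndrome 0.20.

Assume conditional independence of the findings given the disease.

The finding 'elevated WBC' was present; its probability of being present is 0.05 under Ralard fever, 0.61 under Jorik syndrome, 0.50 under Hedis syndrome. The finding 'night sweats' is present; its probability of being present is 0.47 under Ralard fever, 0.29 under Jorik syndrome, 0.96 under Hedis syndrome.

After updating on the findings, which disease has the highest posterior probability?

For each hypothesis, the unnormalized posterior weight is prior × product of the finding likelihoods:
  Ralard fever: 0.44 × 0.05 × 0.47 = 0.01034
  Jorik syndrome: 0.36 × 0.61 × 0.29 = 0.063684
  Hedis syndrome: 0.20 × 0.50 × 0.96 = 0.096
Marginal likelihood of the evidence = 0.17002.
P(Ralard fever | evidence) ≈ 0.01034 / 0.17002 ≈ 0.061
P(Jorik syndrome | evidence) ≈ 0.063684 / 0.17002 ≈ 0.375
P(Hedis syndrome | evidence) ≈ 0.096 / 0.17002 ≈ 0.565
The largest is 0.565, so Hedis syndrome is most probable.

Hedis syndrome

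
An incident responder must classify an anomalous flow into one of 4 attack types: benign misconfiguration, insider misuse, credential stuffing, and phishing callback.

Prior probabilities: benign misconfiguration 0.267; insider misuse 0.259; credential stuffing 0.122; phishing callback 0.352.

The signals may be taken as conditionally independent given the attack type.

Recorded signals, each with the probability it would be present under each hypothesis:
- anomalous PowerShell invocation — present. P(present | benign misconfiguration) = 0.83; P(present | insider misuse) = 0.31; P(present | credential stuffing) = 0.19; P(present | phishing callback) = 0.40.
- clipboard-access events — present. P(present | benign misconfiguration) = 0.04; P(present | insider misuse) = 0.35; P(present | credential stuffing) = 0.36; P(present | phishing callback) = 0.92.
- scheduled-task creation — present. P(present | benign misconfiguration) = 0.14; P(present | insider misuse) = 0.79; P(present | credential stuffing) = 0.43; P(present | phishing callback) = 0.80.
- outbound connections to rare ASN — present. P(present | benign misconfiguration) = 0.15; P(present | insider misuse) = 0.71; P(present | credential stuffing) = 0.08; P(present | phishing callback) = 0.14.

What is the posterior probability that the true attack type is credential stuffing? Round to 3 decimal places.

0.009

For each hypothesis, the unnormalized posterior weight is prior × product of the signal likelihoods:
  benign misconfiguration: 0.267 × 0.83 × 0.04 × 0.14 × 0.15 = 0.00018615
  insider misuse: 0.259 × 0.31 × 0.35 × 0.79 × 0.71 = 0.015762
  credential stuffing: 0.122 × 0.19 × 0.36 × 0.43 × 0.08 = 0.00028706
  phishing callback: 0.352 × 0.40 × 0.92 × 0.80 × 0.14 = 0.014508
Marginal likelihood of the evidence = 0.030743.
P(credential stuffing | evidence) = 0.00028706 / 0.030743 ≈ 0.009.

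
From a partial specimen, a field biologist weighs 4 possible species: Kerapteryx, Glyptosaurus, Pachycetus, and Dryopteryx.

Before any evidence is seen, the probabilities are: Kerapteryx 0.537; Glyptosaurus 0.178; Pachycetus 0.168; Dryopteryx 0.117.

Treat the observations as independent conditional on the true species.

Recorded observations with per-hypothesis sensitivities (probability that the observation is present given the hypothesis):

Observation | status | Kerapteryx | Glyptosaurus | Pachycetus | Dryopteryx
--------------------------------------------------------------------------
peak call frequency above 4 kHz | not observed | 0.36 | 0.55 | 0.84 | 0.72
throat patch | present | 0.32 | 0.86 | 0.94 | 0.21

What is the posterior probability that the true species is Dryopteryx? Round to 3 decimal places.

For each hypothesis, the unnormalized posterior weight is prior × product of the observation likelihoods (using 1 − P(present | H) for each absent observation):
  Kerapteryx: 0.537 × (1 − 0.36) × 0.32 = 0.10998
  Glyptosaurus: 0.178 × (1 − 0.55) × 0.86 = 0.068886
  Pachycetus: 0.168 × (1 − 0.84) × 0.94 = 0.025267
  Dryopteryx: 0.117 × (1 − 0.72) × 0.21 = 0.0068796
Normalizing constant Z = 0.10998 + 0.068886 + 0.025267 + 0.0068796 = 0.21101.
P(Dryopteryx | evidence) = 0.0068796 / 0.21101 ≈ 0.033.

0.033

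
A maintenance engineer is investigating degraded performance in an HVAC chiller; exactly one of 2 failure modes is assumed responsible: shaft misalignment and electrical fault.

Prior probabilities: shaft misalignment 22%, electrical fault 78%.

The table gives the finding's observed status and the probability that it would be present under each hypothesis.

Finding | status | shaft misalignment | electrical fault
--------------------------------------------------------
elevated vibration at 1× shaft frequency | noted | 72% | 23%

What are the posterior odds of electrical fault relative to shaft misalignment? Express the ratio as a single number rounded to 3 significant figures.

1.13

Unnormalized posterior weight (prior times the finding likelihood) for each of the two hypotheses:
  electrical fault: 0.78 × 0.23 = 0.1794
  shaft misalignment: 0.22 × 0.72 = 0.1584
Odds(electrical fault : shaft misalignment) = 0.1794 / 0.1584 ≈ 1.13.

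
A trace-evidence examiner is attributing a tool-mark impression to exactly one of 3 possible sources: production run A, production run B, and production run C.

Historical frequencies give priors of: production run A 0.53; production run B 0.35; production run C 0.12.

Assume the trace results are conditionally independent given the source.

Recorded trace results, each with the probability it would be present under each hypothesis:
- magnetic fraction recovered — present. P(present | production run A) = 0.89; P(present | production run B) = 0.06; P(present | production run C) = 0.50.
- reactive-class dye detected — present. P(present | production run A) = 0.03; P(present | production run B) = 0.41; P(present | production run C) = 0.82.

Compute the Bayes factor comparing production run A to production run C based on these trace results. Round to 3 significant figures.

The Bayes factor is the ratio of the joint likelihoods of the trace result pattern under the two hypotheses.
  production run A: 0.89 × 0.03 = 0.0267
  production run C: 0.50 × 0.82 = 0.41
Bayes factor = 0.0267 / 0.41 ≈ 0.0651

0.0651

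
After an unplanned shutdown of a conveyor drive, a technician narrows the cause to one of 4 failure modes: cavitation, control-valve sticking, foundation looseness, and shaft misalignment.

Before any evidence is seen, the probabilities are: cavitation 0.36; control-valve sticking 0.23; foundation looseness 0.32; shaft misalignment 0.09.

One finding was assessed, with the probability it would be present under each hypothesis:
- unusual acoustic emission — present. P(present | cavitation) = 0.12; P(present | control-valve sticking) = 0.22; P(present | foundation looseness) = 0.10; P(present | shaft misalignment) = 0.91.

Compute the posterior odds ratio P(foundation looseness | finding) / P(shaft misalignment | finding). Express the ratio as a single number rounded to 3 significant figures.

0.391

The normalizing constant cancels in an odds ratio, so compute prior × likelihood for the two hypotheses only:
  foundation looseness: 0.32 × 0.10 = 0.032
  shaft misalignment: 0.09 × 0.91 = 0.0819
Posterior odds = 0.032 / 0.0819 ≈ 0.391.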